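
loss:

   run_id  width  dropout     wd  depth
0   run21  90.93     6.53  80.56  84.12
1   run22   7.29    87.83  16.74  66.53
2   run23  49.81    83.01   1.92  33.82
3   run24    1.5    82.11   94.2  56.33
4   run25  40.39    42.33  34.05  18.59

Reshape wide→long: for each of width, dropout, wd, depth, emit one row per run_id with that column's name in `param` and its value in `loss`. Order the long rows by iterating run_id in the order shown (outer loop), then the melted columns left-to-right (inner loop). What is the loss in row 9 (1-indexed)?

20 rows total (5 × 4). Row 9: index ⌊(9-1)/4⌋ = 2 into run_id → run23; (9-1) mod 4 = 0 into the melted columns → width.
So row 9 is (run23, width, 49.81); loss = 49.81.

49.81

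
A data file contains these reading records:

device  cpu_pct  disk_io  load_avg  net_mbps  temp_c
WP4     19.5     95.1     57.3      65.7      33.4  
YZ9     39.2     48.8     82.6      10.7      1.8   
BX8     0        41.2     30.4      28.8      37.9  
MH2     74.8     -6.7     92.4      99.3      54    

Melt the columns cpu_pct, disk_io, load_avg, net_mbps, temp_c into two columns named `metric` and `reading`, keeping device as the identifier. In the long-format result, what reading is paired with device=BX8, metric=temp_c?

Unpivoting turns each (device, wide-column) pair into one long row.
The wide cell at row BX8, column temp_c holds 37.9, so the long row (BX8, temp_c) has reading=37.9.

37.9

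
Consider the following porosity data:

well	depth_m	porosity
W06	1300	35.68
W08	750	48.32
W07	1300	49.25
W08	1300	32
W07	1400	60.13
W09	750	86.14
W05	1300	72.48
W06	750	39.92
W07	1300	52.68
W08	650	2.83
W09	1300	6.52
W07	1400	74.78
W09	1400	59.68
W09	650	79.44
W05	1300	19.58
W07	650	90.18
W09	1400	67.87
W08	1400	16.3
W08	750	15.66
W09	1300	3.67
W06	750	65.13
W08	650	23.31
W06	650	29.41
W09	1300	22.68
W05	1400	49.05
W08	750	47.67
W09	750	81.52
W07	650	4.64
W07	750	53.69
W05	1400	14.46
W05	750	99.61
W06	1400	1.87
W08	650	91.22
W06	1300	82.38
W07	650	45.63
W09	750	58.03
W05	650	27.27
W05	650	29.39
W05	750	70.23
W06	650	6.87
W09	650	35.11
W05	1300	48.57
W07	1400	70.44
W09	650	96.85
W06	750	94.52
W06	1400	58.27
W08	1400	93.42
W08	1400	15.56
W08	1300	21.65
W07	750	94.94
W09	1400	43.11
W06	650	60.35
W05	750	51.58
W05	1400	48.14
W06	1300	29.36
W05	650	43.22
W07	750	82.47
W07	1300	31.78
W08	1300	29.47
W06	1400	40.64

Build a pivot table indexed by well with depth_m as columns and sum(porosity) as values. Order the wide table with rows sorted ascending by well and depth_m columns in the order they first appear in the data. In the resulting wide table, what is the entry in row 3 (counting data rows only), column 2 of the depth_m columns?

With rows sorted ascending by well, row 3 is well=W07. depth_m columns in first-appearance order: 1300, 750, 1400, 650; column 2 is 750.
Long rows with well=W07, depth_m=750: 53.69 + 94.94 + 82.47 = 231.10.

231.10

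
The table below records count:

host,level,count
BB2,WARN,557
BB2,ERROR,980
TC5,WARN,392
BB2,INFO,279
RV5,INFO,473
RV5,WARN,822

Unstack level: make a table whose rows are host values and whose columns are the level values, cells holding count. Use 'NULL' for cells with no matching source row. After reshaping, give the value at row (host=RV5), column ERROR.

NULL

No long-format row has host=RV5 and level=ERROR, so the cell is NULL.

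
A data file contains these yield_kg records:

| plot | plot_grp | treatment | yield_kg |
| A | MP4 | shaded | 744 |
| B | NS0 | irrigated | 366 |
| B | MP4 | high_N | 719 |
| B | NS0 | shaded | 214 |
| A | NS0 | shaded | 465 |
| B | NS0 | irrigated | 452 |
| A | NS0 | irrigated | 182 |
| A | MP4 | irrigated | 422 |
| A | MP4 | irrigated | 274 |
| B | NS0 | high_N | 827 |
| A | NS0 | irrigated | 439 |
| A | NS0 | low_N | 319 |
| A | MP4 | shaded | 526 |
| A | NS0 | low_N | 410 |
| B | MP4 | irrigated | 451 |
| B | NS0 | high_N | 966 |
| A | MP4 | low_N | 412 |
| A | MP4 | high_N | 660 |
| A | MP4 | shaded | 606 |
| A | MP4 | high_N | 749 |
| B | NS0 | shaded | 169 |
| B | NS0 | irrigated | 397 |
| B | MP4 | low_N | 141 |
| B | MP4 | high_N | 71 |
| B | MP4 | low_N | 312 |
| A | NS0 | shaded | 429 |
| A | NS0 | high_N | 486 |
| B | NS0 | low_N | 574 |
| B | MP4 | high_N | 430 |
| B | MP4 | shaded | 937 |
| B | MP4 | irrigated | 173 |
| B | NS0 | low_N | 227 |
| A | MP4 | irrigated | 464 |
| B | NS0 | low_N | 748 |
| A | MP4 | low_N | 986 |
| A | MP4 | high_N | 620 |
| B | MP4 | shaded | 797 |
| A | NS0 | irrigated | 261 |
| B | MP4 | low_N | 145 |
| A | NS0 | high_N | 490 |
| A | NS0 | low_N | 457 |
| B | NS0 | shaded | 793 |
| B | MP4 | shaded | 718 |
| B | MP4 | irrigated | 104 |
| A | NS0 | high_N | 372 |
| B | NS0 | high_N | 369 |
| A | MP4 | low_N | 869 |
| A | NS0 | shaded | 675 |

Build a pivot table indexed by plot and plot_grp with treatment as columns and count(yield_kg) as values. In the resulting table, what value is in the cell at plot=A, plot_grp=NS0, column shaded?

3

Rows with plot=A, plot_grp=NS0 and treatment=shaded: yield_kg values are 465, 429, 675.
3 rows match — count = 3.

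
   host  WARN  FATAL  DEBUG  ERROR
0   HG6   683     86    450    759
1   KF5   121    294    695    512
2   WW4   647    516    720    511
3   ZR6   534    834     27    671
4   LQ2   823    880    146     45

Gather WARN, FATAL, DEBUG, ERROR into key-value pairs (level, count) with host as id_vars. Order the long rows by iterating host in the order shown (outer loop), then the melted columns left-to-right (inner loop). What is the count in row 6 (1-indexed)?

294

20 rows total (5 × 4). Row 6: index ⌊(6-1)/4⌋ = 1 into host → KF5; (6-1) mod 4 = 1 into the melted columns → FATAL.
So row 6 is (KF5, FATAL, 294); count = 294.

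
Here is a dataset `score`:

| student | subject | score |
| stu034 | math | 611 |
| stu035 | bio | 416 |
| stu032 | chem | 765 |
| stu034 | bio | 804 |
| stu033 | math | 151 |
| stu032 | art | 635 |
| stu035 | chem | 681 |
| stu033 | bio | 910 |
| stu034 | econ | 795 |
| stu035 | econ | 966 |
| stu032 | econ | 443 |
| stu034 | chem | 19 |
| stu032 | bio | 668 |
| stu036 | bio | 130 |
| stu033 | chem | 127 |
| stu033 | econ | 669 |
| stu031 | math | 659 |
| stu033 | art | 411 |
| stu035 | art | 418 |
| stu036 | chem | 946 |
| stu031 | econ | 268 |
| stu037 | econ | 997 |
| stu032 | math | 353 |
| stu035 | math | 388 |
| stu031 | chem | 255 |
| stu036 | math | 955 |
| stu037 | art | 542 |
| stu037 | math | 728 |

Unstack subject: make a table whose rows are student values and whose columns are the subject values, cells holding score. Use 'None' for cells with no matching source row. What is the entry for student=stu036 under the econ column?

None

No long-format row has student=stu036 and subject=econ, so the cell is None.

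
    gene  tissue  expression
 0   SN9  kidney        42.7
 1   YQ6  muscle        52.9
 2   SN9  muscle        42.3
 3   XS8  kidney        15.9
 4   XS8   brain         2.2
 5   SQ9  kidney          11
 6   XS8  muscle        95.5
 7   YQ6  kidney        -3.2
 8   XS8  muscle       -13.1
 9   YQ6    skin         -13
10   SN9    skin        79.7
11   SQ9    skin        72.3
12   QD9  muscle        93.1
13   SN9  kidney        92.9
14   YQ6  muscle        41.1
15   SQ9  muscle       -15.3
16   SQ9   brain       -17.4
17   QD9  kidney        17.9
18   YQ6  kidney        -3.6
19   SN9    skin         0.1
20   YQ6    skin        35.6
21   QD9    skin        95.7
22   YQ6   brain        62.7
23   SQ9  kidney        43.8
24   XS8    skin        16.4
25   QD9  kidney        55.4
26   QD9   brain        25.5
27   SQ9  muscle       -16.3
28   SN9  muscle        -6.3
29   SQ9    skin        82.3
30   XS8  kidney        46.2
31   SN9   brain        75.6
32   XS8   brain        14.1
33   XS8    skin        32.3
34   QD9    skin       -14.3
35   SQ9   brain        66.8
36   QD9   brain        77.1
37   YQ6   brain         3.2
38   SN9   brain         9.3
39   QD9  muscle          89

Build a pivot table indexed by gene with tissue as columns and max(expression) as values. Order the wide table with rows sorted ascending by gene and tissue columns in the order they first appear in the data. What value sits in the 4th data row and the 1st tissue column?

With rows sorted ascending by gene, row 4 is gene=XS8. tissue columns in first-appearance order: kidney, muscle, brain, skin; column 1 is kidney.
Long rows with gene=XS8, tissue=kidney: max(15.9, 46.2) = 46.2.

46.2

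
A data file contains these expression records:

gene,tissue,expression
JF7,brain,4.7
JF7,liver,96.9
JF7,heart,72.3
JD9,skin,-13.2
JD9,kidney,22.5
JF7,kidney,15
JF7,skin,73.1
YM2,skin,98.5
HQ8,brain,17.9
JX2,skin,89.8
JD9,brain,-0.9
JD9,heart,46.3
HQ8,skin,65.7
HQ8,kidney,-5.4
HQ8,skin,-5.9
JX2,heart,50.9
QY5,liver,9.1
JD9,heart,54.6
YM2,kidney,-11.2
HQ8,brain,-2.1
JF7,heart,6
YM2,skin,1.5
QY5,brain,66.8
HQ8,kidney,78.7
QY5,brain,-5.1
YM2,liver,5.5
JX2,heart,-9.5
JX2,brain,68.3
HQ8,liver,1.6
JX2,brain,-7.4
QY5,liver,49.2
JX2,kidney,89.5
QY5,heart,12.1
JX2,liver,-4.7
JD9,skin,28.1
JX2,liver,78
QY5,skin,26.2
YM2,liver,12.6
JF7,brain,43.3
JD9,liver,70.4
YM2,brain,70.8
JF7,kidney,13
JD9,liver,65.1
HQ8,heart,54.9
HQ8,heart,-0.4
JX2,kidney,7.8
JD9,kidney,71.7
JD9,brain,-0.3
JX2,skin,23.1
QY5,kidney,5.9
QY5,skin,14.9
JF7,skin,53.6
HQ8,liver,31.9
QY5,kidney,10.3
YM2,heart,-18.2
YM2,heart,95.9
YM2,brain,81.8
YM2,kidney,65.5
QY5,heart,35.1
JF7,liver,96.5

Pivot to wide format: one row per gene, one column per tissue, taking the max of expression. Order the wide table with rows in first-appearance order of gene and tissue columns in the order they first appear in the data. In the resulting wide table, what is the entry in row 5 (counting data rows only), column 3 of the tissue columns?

With rows in first-appearance order of gene, row 5 is gene=JX2. tissue columns in first-appearance order: brain, liver, heart, skin, kidney; column 3 is heart.
Long rows with gene=JX2, tissue=heart: max(50.9, -9.5) = 50.9.

50.9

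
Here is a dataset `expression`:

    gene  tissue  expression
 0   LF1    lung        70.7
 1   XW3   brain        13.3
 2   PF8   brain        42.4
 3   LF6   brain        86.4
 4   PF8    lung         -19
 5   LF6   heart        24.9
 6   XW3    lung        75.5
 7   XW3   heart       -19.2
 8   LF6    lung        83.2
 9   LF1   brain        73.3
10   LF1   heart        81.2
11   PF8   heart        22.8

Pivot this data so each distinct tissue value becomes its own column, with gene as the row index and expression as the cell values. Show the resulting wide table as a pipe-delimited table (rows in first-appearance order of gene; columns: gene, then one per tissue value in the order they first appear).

| gene | lung | brain | heart |
| LF1 | 70.7 | 73.3 | 81.2 |
| XW3 | 75.5 | 13.3 | -19.2 |
| PF8 | -19 | 42.4 | 22.8 |
| LF6 | 83.2 | 86.4 | 24.9 |

Columns: gene plus the 3 distinct tissue values (lung, brain, heart).
For example, row LF1 column lung takes expression=70.7 from the long row (LF1, lung).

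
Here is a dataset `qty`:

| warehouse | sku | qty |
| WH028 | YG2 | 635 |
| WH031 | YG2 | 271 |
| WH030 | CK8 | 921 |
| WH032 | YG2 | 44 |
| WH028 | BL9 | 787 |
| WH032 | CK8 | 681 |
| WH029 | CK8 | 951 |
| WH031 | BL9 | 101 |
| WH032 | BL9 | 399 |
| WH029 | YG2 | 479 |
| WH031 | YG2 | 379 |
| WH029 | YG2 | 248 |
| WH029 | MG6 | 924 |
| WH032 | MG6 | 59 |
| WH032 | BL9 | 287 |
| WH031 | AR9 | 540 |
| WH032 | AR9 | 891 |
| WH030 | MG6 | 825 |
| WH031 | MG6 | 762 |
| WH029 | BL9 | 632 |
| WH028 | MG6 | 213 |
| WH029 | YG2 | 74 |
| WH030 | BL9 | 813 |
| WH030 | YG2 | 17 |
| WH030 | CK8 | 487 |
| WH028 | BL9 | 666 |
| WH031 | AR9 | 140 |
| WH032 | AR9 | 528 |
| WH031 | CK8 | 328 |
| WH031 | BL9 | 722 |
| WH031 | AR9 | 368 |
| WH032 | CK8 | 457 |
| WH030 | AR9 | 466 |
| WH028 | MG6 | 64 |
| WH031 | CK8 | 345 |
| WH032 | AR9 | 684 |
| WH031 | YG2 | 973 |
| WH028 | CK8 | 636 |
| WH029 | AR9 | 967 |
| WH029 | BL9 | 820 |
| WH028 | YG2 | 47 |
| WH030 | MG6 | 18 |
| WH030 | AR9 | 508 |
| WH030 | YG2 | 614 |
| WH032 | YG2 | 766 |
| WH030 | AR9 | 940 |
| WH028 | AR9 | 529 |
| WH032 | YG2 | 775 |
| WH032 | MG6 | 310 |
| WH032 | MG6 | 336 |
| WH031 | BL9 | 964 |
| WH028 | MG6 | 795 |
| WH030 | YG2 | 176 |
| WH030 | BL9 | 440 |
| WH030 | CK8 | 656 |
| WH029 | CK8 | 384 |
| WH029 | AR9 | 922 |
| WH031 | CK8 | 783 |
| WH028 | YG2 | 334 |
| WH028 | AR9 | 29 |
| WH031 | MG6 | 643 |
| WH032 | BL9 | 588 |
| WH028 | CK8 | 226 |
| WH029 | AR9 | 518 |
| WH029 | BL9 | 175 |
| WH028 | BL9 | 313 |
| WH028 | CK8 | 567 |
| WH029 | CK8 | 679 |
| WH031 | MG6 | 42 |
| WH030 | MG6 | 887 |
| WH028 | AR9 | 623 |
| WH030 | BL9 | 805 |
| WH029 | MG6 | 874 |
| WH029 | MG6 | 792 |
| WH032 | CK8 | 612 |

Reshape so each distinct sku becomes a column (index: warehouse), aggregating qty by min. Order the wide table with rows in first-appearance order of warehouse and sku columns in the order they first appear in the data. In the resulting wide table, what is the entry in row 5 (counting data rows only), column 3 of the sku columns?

175

With rows in first-appearance order of warehouse, row 5 is warehouse=WH029. sku columns in first-appearance order: YG2, CK8, BL9, MG6, AR9; column 3 is BL9.
Long rows with warehouse=WH029, sku=BL9: min(632, 820, 175) = 175.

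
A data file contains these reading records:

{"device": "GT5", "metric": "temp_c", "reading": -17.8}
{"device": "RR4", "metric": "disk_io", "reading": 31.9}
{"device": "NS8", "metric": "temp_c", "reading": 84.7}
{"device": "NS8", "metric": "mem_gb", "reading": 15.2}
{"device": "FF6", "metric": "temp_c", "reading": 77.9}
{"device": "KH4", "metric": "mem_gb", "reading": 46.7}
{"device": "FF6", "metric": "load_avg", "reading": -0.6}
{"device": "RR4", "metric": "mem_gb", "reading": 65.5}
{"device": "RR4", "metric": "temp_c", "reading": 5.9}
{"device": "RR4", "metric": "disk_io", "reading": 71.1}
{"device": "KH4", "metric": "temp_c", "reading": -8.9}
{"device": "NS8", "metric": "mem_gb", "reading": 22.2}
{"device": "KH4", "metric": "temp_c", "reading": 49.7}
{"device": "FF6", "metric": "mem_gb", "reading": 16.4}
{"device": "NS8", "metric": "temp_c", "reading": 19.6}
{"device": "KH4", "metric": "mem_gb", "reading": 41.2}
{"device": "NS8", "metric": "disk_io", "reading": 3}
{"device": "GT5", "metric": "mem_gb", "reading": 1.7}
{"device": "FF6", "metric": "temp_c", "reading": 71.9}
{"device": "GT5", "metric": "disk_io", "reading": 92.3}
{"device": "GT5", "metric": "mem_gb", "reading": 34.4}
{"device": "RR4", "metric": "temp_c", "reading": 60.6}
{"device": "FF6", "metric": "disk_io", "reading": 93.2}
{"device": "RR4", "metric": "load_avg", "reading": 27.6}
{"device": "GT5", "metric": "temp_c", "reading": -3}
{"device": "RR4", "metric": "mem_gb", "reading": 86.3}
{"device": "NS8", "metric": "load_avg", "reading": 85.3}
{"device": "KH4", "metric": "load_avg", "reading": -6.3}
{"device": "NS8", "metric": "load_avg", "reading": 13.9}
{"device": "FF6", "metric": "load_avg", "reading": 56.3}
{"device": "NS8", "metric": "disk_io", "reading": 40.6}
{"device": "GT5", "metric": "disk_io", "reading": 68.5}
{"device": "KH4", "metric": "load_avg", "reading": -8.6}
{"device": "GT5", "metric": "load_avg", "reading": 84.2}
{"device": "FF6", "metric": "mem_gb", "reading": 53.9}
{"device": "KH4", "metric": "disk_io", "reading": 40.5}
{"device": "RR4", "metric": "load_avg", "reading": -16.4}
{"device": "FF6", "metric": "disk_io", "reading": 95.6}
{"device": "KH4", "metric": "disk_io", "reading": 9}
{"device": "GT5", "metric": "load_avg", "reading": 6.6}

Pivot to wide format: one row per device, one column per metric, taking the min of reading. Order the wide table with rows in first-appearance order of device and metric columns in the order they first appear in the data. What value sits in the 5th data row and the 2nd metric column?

With rows in first-appearance order of device, row 5 is device=KH4. metric columns in first-appearance order: temp_c, disk_io, mem_gb, load_avg; column 2 is disk_io.
Long rows with device=KH4, metric=disk_io: min(40.5, 9) = 9.

9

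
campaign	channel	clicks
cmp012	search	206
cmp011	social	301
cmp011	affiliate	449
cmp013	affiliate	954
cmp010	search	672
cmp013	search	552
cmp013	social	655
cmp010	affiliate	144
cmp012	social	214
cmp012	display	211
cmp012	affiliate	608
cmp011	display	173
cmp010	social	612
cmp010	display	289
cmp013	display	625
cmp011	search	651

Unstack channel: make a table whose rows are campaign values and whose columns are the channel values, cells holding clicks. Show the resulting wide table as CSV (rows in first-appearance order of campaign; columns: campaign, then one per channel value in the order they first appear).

Columns: campaign plus the 4 distinct channel values (search, social, affiliate, display).
For example, row cmp012 column search takes clicks=206 from the long row (cmp012, search).

campaign,search,social,affiliate,display
cmp012,206,214,608,211
cmp011,651,301,449,173
cmp013,552,655,954,625
cmp010,672,612,144,289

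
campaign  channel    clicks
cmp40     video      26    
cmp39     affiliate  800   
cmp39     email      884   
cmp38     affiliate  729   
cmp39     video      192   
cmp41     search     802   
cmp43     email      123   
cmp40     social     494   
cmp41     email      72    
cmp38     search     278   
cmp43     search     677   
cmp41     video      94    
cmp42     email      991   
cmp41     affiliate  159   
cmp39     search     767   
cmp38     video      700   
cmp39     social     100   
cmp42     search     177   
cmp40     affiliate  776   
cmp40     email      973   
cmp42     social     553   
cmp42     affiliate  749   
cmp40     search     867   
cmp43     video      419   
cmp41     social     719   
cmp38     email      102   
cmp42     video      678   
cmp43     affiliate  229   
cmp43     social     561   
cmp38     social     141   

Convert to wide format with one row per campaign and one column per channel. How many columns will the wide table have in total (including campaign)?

6

1 column for campaign plus 5 distinct channel values → 6 columns.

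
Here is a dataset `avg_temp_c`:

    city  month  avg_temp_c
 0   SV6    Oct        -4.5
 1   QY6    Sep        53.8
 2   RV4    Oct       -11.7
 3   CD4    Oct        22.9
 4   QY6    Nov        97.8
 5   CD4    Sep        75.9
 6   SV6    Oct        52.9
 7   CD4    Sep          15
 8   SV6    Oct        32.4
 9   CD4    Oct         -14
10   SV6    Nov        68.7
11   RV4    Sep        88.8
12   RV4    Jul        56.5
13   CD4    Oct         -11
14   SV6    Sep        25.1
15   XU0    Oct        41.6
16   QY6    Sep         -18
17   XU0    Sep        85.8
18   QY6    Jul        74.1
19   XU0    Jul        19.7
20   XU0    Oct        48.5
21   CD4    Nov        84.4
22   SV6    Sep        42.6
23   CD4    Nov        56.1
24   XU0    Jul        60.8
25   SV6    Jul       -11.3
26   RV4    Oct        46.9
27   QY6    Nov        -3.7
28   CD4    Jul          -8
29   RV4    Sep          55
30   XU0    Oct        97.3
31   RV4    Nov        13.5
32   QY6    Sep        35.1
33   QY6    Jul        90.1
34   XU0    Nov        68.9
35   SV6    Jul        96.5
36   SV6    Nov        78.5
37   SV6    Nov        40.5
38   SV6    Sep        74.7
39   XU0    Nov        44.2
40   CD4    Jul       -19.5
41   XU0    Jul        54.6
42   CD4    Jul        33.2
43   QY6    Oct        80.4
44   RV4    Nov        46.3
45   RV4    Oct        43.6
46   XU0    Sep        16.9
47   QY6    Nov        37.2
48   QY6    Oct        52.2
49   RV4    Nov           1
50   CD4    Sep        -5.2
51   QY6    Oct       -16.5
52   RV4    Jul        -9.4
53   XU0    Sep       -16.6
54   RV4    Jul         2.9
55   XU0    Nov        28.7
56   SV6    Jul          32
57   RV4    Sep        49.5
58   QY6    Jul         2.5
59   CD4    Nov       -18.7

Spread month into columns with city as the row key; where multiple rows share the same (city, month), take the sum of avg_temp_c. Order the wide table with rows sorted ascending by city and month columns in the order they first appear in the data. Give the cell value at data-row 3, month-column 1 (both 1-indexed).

With rows sorted ascending by city, row 3 is city=RV4. month columns in first-appearance order: Oct, Sep, Nov, Jul; column 1 is Oct.
Long rows with city=RV4, month=Oct: -11.7 + 46.9 + 43.6 = 78.8.

78.8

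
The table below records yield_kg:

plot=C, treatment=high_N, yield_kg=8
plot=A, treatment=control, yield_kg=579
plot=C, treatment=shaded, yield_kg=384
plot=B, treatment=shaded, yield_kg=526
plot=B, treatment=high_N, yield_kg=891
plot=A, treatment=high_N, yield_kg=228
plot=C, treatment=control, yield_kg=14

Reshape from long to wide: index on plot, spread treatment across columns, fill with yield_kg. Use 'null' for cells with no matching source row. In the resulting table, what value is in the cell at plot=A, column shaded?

No long-format row has plot=A and treatment=shaded, so the cell is null.

null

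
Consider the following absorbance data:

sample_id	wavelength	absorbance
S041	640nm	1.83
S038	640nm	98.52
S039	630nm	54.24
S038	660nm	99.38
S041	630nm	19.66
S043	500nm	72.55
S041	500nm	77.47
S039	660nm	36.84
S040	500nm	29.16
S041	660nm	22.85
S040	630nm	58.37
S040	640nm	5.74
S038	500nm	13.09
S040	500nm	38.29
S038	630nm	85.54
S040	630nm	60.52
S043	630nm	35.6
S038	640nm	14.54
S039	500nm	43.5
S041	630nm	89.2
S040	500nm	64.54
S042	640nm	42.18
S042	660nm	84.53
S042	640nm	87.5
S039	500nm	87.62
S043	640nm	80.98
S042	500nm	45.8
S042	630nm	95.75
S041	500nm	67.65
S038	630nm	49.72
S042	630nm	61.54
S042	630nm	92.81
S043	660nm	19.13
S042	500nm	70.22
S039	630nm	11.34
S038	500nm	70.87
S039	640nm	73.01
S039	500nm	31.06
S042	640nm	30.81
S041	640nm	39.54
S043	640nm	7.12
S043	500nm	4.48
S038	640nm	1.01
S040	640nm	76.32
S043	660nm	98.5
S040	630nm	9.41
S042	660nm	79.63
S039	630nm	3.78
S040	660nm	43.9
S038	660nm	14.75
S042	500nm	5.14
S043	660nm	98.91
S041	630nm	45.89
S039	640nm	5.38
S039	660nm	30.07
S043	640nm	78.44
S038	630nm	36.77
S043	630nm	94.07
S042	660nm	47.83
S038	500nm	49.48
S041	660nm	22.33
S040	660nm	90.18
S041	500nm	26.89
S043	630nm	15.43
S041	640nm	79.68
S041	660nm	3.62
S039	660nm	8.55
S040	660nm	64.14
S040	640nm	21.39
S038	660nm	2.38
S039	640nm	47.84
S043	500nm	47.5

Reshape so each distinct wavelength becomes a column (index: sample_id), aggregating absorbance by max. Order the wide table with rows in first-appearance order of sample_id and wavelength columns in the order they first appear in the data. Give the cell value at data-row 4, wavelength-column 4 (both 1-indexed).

72.55

With rows in first-appearance order of sample_id, row 4 is sample_id=S043. wavelength columns in first-appearance order: 640nm, 630nm, 660nm, 500nm; column 4 is 500nm.
Long rows with sample_id=S043, wavelength=500nm: max(72.55, 4.48, 47.5) = 72.55.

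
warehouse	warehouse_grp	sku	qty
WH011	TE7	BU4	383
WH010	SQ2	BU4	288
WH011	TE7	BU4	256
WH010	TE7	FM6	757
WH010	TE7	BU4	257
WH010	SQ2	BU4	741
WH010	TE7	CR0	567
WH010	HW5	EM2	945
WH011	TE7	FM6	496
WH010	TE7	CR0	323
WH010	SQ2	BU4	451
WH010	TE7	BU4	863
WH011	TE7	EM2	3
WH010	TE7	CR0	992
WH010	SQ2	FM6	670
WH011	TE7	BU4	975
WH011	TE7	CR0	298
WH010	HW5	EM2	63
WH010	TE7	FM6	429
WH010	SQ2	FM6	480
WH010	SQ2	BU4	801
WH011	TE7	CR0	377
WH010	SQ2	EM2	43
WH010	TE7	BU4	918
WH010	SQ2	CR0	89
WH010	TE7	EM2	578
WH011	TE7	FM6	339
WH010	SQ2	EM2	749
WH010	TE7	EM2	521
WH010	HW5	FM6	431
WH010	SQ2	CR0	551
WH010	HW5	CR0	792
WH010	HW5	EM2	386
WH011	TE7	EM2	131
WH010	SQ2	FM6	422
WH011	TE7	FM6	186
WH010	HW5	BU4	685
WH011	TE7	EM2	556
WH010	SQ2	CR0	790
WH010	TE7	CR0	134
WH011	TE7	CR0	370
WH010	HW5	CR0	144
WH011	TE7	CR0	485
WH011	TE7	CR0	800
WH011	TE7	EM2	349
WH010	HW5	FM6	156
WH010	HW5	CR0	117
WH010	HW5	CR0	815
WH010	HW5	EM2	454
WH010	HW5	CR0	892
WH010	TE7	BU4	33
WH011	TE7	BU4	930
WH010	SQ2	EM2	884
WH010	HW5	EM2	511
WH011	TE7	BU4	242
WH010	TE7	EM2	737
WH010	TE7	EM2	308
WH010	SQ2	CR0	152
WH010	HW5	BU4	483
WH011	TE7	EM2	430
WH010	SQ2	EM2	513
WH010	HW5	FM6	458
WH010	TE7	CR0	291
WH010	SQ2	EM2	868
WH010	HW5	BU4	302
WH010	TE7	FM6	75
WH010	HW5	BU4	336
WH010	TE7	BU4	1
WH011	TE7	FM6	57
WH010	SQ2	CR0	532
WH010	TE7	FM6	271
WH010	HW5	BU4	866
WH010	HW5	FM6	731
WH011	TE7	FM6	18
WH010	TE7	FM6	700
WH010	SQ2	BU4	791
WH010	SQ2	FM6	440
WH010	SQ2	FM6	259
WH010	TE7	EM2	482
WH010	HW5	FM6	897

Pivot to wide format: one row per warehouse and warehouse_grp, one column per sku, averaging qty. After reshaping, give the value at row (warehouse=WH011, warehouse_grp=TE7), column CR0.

Rows with warehouse=WH011, warehouse_grp=TE7 and sku=CR0: qty values are 298, 377, 370, 485, 800.
(298 + 377 + 370 + 485 + 800) / 5 = 466.

466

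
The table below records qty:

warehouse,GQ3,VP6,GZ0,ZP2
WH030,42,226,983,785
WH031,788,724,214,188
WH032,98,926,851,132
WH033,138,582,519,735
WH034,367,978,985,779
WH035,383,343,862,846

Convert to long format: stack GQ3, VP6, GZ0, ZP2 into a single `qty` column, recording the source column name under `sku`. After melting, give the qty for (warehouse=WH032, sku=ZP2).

132

Unpivoting turns each (warehouse, wide-column) pair into one long row.
The wide cell at row WH032, column ZP2 holds 132, so the long row (WH032, ZP2) has qty=132.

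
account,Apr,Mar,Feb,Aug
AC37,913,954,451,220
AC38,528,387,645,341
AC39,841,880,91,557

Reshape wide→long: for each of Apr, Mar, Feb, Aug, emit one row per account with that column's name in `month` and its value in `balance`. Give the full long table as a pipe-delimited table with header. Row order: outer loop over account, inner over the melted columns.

Each (account, column) pair becomes one row: 3 × 4 = 12 rows.
For example, (AC37, Apr) → balance=913.

| account | month | balance |
| AC37 | Apr | 913 |
| AC37 | Mar | 954 |
| AC37 | Feb | 451 |
| AC37 | Aug | 220 |
| AC38 | Apr | 528 |
| AC38 | Mar | 387 |
| AC38 | Feb | 645 |
| AC38 | Aug | 341 |
| AC39 | Apr | 841 |
| AC39 | Mar | 880 |
| AC39 | Feb | 91 |
| AC39 | Aug | 557 |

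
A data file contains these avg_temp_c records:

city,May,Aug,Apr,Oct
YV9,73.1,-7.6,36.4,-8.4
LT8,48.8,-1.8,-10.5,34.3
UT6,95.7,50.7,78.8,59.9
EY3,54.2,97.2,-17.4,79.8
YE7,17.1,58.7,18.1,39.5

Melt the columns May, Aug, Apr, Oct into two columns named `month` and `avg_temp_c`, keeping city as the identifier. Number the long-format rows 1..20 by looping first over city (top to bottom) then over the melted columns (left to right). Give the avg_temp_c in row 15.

20 rows total (5 × 4). Row 15: index ⌊(15-1)/4⌋ = 3 into city → EY3; (15-1) mod 4 = 2 into the melted columns → Apr.
So row 15 is (EY3, Apr, -17.4); avg_temp_c = -17.4.

-17.4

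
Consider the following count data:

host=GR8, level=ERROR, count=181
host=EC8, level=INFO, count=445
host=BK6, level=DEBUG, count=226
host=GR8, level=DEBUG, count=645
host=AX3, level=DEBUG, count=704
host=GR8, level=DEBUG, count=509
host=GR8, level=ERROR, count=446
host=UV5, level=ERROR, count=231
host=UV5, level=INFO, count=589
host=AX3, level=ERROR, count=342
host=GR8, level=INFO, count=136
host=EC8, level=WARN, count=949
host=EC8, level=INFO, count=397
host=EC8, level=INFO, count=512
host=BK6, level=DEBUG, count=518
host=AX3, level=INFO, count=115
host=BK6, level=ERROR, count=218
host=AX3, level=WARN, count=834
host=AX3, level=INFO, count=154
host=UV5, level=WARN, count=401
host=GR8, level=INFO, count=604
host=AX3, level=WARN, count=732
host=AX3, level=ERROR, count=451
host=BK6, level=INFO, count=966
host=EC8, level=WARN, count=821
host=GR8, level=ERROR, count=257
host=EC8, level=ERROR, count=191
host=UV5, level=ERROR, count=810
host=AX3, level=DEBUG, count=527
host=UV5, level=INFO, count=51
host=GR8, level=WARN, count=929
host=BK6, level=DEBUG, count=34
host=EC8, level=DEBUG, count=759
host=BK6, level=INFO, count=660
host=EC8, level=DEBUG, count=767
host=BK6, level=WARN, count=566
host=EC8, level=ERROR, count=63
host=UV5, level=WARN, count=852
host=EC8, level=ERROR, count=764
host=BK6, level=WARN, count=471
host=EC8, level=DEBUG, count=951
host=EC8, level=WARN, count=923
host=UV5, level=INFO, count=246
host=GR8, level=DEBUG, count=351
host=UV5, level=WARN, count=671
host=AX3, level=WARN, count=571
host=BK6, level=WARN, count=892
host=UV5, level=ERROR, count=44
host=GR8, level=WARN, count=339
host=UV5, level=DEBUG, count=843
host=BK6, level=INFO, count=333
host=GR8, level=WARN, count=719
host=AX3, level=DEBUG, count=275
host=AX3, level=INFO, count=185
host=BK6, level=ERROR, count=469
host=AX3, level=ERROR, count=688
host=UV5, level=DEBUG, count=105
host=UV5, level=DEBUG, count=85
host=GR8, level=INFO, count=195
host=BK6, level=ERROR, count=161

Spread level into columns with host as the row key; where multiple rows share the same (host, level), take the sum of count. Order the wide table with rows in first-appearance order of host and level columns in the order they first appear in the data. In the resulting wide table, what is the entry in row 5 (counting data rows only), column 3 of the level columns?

1033

With rows in first-appearance order of host, row 5 is host=UV5. level columns in first-appearance order: ERROR, INFO, DEBUG, WARN; column 3 is DEBUG.
Long rows with host=UV5, level=DEBUG: 843 + 105 + 85 = 1033.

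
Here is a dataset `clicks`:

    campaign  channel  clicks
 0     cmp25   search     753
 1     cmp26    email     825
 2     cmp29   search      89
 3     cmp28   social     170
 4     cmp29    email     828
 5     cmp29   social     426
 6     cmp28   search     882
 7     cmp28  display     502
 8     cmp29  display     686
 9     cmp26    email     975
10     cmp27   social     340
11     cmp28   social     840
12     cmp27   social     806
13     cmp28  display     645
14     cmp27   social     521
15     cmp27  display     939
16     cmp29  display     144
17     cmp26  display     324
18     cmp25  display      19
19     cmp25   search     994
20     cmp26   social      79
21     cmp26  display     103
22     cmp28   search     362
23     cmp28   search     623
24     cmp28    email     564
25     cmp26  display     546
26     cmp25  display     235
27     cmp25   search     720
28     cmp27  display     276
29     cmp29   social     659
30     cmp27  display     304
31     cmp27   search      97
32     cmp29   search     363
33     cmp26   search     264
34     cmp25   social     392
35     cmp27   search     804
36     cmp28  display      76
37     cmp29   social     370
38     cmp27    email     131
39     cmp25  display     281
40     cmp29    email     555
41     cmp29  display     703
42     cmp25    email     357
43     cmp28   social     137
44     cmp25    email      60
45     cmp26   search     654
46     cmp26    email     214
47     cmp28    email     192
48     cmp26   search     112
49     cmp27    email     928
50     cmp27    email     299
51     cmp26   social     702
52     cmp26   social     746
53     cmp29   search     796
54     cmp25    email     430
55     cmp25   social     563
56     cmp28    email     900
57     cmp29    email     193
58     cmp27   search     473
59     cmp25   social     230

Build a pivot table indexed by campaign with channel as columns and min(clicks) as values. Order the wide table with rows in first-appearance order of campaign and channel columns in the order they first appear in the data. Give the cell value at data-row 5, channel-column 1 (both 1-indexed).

97

With rows in first-appearance order of campaign, row 5 is campaign=cmp27. channel columns in first-appearance order: search, email, social, display; column 1 is search.
Long rows with campaign=cmp27, channel=search: min(97, 804, 473) = 97.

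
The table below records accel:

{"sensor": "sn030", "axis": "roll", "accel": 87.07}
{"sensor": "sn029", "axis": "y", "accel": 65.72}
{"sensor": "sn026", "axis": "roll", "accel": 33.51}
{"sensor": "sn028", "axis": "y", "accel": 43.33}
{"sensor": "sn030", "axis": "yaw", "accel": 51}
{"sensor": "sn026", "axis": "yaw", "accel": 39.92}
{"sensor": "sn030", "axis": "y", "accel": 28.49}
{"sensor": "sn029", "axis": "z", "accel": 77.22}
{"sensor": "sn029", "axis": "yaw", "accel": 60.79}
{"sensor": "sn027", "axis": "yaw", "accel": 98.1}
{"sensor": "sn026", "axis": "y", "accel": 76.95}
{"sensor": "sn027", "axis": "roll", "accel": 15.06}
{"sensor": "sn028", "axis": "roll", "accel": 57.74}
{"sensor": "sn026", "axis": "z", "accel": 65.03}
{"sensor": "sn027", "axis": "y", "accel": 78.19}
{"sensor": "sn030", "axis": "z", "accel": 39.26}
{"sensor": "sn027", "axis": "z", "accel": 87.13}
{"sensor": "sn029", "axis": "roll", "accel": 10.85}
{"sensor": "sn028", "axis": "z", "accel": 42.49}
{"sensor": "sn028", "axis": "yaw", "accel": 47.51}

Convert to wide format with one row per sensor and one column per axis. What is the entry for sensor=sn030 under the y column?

Wide layout: rows indexed by sensor, columns are the 4 distinct axis values (roll, y, yaw, z).
Cell (sensor=sn030, axis=y) draws from the long row where sensor=sn030 and axis=y, which has accel=28.49.

28.49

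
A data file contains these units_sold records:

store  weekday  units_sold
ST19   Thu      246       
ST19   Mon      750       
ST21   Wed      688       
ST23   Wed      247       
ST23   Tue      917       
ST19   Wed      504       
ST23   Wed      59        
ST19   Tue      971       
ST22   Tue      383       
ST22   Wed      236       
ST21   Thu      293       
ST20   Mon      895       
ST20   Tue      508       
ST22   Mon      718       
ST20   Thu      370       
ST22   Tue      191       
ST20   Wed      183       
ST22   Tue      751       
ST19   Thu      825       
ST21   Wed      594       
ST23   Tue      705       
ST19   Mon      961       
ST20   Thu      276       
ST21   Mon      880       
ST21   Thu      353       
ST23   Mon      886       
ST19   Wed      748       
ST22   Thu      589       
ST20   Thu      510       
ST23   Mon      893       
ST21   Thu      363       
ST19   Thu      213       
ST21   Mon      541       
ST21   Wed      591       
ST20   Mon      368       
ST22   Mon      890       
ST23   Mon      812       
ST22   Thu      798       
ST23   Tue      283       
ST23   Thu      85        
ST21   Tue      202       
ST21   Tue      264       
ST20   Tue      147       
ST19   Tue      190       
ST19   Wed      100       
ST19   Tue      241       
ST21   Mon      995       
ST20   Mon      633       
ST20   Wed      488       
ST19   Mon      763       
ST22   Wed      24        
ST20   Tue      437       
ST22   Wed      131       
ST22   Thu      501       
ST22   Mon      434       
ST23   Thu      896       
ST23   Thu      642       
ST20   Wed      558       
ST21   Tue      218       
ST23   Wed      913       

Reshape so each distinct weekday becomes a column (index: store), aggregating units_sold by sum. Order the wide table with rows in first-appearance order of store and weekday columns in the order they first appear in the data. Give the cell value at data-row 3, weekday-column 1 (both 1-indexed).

1623

With rows in first-appearance order of store, row 3 is store=ST23. weekday columns in first-appearance order: Thu, Mon, Wed, Tue; column 1 is Thu.
Long rows with store=ST23, weekday=Thu: 85 + 896 + 642 = 1623.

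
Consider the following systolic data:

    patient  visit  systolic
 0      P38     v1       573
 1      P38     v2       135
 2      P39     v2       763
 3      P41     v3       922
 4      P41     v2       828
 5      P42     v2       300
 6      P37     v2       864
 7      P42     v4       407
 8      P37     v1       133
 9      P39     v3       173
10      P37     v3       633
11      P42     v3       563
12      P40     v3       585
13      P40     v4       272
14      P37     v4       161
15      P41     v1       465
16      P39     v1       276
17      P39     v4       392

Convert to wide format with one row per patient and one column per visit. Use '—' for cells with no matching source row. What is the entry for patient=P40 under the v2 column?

No long-format row has patient=P40 and visit=v2, so the cell is —.

—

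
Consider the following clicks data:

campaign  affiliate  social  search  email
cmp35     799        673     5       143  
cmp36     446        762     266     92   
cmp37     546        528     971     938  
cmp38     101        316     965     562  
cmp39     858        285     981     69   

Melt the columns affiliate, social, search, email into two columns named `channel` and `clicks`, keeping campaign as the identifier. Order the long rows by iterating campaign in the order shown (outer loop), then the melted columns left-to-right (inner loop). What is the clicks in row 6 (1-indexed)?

762

20 rows total (5 × 4). Row 6: index ⌊(6-1)/4⌋ = 1 into campaign → cmp36; (6-1) mod 4 = 1 into the melted columns → social.
So row 6 is (cmp36, social, 762); clicks = 762.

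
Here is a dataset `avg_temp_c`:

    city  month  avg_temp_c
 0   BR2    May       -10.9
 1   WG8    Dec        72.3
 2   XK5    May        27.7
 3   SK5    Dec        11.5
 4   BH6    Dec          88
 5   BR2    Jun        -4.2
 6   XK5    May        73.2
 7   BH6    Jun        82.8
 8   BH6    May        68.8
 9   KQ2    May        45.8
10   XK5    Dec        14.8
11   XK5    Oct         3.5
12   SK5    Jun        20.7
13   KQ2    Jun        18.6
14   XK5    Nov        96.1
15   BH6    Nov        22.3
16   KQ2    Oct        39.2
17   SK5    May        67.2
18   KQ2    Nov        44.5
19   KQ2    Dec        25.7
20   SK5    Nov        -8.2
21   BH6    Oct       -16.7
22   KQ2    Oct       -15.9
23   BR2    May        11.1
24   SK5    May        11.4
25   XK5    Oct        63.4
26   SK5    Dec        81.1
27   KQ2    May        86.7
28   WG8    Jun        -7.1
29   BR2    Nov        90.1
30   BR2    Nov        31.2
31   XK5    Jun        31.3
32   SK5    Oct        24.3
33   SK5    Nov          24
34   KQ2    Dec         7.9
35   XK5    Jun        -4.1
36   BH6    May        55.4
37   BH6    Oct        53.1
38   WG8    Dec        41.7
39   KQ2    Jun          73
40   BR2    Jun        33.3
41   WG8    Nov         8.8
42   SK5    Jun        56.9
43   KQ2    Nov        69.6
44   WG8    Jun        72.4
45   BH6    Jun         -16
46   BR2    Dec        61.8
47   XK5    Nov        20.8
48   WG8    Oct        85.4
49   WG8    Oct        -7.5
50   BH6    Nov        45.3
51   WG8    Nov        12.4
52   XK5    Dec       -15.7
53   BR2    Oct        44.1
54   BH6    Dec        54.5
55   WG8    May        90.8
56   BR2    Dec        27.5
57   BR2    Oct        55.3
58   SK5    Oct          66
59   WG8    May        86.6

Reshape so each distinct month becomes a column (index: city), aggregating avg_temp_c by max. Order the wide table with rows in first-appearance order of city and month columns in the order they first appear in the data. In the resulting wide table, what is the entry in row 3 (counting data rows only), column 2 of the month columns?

14.8

With rows in first-appearance order of city, row 3 is city=XK5. month columns in first-appearance order: May, Dec, Jun, Oct, Nov; column 2 is Dec.
Long rows with city=XK5, month=Dec: max(14.8, -15.7) = 14.8.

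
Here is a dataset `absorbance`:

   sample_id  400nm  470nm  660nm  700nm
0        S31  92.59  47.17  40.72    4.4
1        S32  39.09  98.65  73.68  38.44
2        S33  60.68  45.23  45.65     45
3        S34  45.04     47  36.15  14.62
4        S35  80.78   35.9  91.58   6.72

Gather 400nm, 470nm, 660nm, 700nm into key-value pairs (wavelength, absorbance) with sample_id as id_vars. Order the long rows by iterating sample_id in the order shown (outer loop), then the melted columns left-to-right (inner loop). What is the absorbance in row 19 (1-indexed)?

91.58

20 rows total (5 × 4). Row 19: index ⌊(19-1)/4⌋ = 4 into sample_id → S35; (19-1) mod 4 = 2 into the melted columns → 660nm.
So row 19 is (S35, 660nm, 91.58); absorbance = 91.58.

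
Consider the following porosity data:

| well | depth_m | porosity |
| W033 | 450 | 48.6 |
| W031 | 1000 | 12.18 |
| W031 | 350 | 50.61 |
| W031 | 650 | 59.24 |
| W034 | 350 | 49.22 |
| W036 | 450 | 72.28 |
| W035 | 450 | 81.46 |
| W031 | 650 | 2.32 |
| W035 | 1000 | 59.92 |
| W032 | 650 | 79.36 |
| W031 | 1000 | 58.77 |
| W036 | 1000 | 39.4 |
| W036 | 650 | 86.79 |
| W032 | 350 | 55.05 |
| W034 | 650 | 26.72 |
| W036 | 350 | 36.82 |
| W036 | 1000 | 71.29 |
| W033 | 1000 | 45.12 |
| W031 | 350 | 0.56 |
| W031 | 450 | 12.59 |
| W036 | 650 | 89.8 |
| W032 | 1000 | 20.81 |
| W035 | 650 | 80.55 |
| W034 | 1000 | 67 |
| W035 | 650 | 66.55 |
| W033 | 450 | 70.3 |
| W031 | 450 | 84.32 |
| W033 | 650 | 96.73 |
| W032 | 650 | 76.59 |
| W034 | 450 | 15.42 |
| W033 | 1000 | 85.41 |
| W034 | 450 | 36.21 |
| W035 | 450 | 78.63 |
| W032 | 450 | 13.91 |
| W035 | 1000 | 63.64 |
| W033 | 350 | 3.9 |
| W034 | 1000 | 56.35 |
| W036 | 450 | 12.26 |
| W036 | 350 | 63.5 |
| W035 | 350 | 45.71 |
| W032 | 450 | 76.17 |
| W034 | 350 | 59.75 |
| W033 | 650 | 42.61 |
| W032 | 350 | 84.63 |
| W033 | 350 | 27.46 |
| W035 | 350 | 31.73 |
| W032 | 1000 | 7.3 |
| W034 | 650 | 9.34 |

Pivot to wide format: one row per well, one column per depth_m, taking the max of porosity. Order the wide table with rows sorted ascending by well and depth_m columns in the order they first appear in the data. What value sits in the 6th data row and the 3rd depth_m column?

With rows sorted ascending by well, row 6 is well=W036. depth_m columns in first-appearance order: 450, 1000, 350, 650; column 3 is 350.
Long rows with well=W036, depth_m=350: max(36.82, 63.5) = 63.5.

63.5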